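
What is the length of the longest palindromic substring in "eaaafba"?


Input: "eaaafba"
Checking substrings for palindromes:
  [1:4] "aaa" (len 3) => palindrome
  [1:3] "aa" (len 2) => palindrome
  [2:4] "aa" (len 2) => palindrome
Longest palindromic substring: "aaa" with length 3

3


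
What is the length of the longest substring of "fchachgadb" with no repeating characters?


Input: "fchachgadb"
Sliding window (track last position of each char):
  Position 0 ('f'): window [0,0] length 1 -- new best
  Position 1 ('c'): window [0,1] length 2 -- new best
  Position 2 ('h'): window [0,2] length 3 -- new best
  Position 3 ('a'): window [0,3] length 4 -- new best
  Position 4 ('c'): repeat (last at 1), move window start to 2
  Position 4 ('c'): window [2,4] length 3
  Position 5 ('h'): repeat (last at 2), move window start to 3
  Position 5 ('h'): window [3,5] length 3
  Position 6 ('g'): window [3,6] length 4
  Position 7 ('a'): repeat (last at 3), move window start to 4
  Position 7 ('a'): window [4,7] length 4
  Position 8 ('d'): window [4,8] length 5 -- new best
  Position 9 ('b'): window [4,9] length 6 -- new best
Longest substring with no repeats: "chgadb" with length 6

6


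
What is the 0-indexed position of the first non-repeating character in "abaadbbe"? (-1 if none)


Input: abaadbbe
Character frequencies:
  'a': 3
  'b': 3
  'd': 1
  'e': 1
Scanning left to right for freq == 1:
  Position 0 ('a'): freq=3, skip
  Position 1 ('b'): freq=3, skip
  Position 2 ('a'): freq=3, skip
  Position 3 ('a'): freq=3, skip
  Position 4 ('d'): unique! => answer = 4

4


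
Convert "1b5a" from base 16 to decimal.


Input: "1b5a" in base 16
Positional expansion:
  Digit '1' (value 1) x 16^3 = 4096
  Digit 'b' (value 11) x 16^2 = 2816
  Digit '5' (value 5) x 16^1 = 80
  Digit 'a' (value 10) x 16^0 = 10
Sum = 7002

7002


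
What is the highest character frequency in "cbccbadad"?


Input: cbccbadad
Character counts:
  'a': 2
  'b': 2
  'c': 3
  'd': 2
Maximum frequency: 3

3


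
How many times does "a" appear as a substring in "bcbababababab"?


Searching for "a" in "bcbababababab"
Scanning each position:
  Position 0: "b" => no
  Position 1: "c" => no
  Position 2: "b" => no
  Position 3: "a" => MATCH
  Position 4: "b" => no
  Position 5: "a" => MATCH
  Position 6: "b" => no
  Position 7: "a" => MATCH
  Position 8: "b" => no
  Position 9: "a" => MATCH
  Position 10: "b" => no
  Position 11: "a" => MATCH
  Position 12: "b" => no
Total occurrences: 5

5


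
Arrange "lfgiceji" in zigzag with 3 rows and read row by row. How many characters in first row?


Zigzag "lfgiceji" into 3 rows:
Placing characters:
  'l' => row 0
  'f' => row 1
  'g' => row 2
  'i' => row 1
  'c' => row 0
  'e' => row 1
  'j' => row 2
  'i' => row 1
Rows:
  Row 0: "lc"
  Row 1: "fiei"
  Row 2: "gj"
First row length: 2

2


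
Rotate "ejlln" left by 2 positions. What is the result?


Input: "ejlln", rotate left by 2
First 2 characters: "ej"
Remaining characters: "lln"
Concatenate remaining + first: "lln" + "ej" = "llnej"

llnej


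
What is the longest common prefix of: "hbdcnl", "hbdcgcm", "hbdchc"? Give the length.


Words: hbdcnl, hbdcgcm, hbdchc
  Position 0: all 'h' => match
  Position 1: all 'b' => match
  Position 2: all 'd' => match
  Position 3: all 'c' => match
  Position 4: ('n', 'g', 'h') => mismatch, stop
LCP = "hbdc" (length 4)

4


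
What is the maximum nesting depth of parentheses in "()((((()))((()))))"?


Input: "()((((()))((()))))"
Tracking depth:
  Position 0 '(': depth becomes 1
  Position 1 ')': depth becomes 0
  Position 2 '(': depth becomes 1
  Position 3 '(': depth becomes 2
  Position 4 '(': depth becomes 3
  Position 5 '(': depth becomes 4
  Position 6 '(': depth becomes 5
  Position 7 ')': depth becomes 4
  Position 8 ')': depth becomes 3
  Position 9 ')': depth becomes 2
  Position 10 '(': depth becomes 3
  Position 11 '(': depth becomes 4
  Position 12 '(': depth becomes 5
  Position 13 ')': depth becomes 4
  Position 14 ')': depth becomes 3
  Position 15 ')': depth becomes 2
  Position 16 ')': depth becomes 1
  Position 17 ')': depth becomes 0
Maximum depth reached: 5

5


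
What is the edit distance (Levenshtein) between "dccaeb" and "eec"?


Computing edit distance: "dccaeb" -> "eec"
DP table:
           e    e    c
      0    1    2    3
  d   1    1    2    3
  c   2    2    2    2
  c   3    3    3    2
  a   4    4    4    3
  e   5    4    4    4
  b   6    5    5    5
Edit distance = dp[6][3] = 5

5


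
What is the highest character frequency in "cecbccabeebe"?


Input: cecbccabeebe
Character counts:
  'a': 1
  'b': 3
  'c': 4
  'e': 4
Maximum frequency: 4

4


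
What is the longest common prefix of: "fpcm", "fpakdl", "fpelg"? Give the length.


Words: fpcm, fpakdl, fpelg
  Position 0: all 'f' => match
  Position 1: all 'p' => match
  Position 2: ('c', 'a', 'e') => mismatch, stop
LCP = "fp" (length 2)

2


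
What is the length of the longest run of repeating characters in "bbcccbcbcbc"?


Input: "bbcccbcbcbc"
Scanning for longest run:
  Position 1 ('b'): continues run of 'b', length=2
  Position 2 ('c'): new char, reset run to 1
  Position 3 ('c'): continues run of 'c', length=2
  Position 4 ('c'): continues run of 'c', length=3
  Position 5 ('b'): new char, reset run to 1
  Position 6 ('c'): new char, reset run to 1
  Position 7 ('b'): new char, reset run to 1
  Position 8 ('c'): new char, reset run to 1
  Position 9 ('b'): new char, reset run to 1
  Position 10 ('c'): new char, reset run to 1
Longest run: 'c' with length 3

3


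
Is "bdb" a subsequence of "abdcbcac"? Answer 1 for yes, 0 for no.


Check if "bdb" is a subsequence of "abdcbcac"
Greedy scan:
  Position 0 ('a'): no match needed
  Position 1 ('b'): matches sub[0] = 'b'
  Position 2 ('d'): matches sub[1] = 'd'
  Position 3 ('c'): no match needed
  Position 4 ('b'): matches sub[2] = 'b'
  Position 5 ('c'): no match needed
  Position 6 ('a'): no match needed
  Position 7 ('c'): no match needed
All 3 characters matched => is a subsequence

1


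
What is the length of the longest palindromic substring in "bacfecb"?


Input: "bacfecb"
Checking substrings for palindromes:
  No multi-char palindromic substrings found
Longest palindromic substring: "b" with length 1

1


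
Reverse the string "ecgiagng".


Input: ecgiagng
Reading characters right to left:
  Position 7: 'g'
  Position 6: 'n'
  Position 5: 'g'
  Position 4: 'a'
  Position 3: 'i'
  Position 2: 'g'
  Position 1: 'c'
  Position 0: 'e'
Reversed: gngaigce

gngaigce


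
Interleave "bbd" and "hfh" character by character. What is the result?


Interleaving "bbd" and "hfh":
  Position 0: 'b' from first, 'h' from second => "bh"
  Position 1: 'b' from first, 'f' from second => "bf"
  Position 2: 'd' from first, 'h' from second => "dh"
Result: bhbfdh

bhbfdh


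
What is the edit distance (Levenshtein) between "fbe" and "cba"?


Computing edit distance: "fbe" -> "cba"
DP table:
           c    b    a
      0    1    2    3
  f   1    1    2    3
  b   2    2    1    2
  e   3    3    2    2
Edit distance = dp[3][3] = 2

2


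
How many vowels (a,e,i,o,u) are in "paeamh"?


Input: paeamh
Checking each character:
  'p' at position 0: consonant
  'a' at position 1: vowel (running total: 1)
  'e' at position 2: vowel (running total: 2)
  'a' at position 3: vowel (running total: 3)
  'm' at position 4: consonant
  'h' at position 5: consonant
Total vowels: 3

3


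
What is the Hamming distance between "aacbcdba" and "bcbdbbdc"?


Comparing "aacbcdba" and "bcbdbbdc" position by position:
  Position 0: 'a' vs 'b' => differ
  Position 1: 'a' vs 'c' => differ
  Position 2: 'c' vs 'b' => differ
  Position 3: 'b' vs 'd' => differ
  Position 4: 'c' vs 'b' => differ
  Position 5: 'd' vs 'b' => differ
  Position 6: 'b' vs 'd' => differ
  Position 7: 'a' vs 'c' => differ
Total differences (Hamming distance): 8

8


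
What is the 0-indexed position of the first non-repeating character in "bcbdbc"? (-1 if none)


Input: bcbdbc
Character frequencies:
  'b': 3
  'c': 2
  'd': 1
Scanning left to right for freq == 1:
  Position 0 ('b'): freq=3, skip
  Position 1 ('c'): freq=2, skip
  Position 2 ('b'): freq=3, skip
  Position 3 ('d'): unique! => answer = 3

3


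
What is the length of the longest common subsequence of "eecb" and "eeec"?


LCS of "eecb" and "eeec"
DP table:
           e    e    e    c
      0    0    0    0    0
  e   0    1    1    1    1
  e   0    1    2    2    2
  c   0    1    2    2    3
  b   0    1    2    2    3
LCS length = dp[4][4] = 3

3


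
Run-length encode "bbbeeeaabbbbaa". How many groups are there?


Input: bbbeeeaabbbbaa
Scanning for consecutive runs:
  Group 1: 'b' x 3 (positions 0-2)
  Group 2: 'e' x 3 (positions 3-5)
  Group 3: 'a' x 2 (positions 6-7)
  Group 4: 'b' x 4 (positions 8-11)
  Group 5: 'a' x 2 (positions 12-13)
Total groups: 5

5


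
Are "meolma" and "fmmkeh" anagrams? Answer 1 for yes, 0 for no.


Strings: "meolma", "fmmkeh"
Sorted first:  aelmmo
Sorted second: efhkmm
Differ at position 0: 'a' vs 'e' => not anagrams

0


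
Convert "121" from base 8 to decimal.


Input: "121" in base 8
Positional expansion:
  Digit '1' (value 1) x 8^2 = 64
  Digit '2' (value 2) x 8^1 = 16
  Digit '1' (value 1) x 8^0 = 1
Sum = 81

81


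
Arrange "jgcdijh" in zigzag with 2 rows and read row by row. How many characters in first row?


Zigzag "jgcdijh" into 2 rows:
Placing characters:
  'j' => row 0
  'g' => row 1
  'c' => row 0
  'd' => row 1
  'i' => row 0
  'j' => row 1
  'h' => row 0
Rows:
  Row 0: "jcih"
  Row 1: "gdj"
First row length: 4

4


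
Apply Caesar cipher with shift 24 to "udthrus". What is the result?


Caesar cipher: shift "udthrus" by 24
  'u' (pos 20) + 24 = pos 18 = 's'
  'd' (pos 3) + 24 = pos 1 = 'b'
  't' (pos 19) + 24 = pos 17 = 'r'
  'h' (pos 7) + 24 = pos 5 = 'f'
  'r' (pos 17) + 24 = pos 15 = 'p'
  'u' (pos 20) + 24 = pos 18 = 's'
  's' (pos 18) + 24 = pos 16 = 'q'
Result: sbrfpsq

sbrfpsq


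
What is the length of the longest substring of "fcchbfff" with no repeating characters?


Input: "fcchbfff"
Sliding window (track last position of each char):
  Position 0 ('f'): window [0,0] length 1 -- new best
  Position 1 ('c'): window [0,1] length 2 -- new best
  Position 2 ('c'): repeat (last at 1), move window start to 2
  Position 2 ('c'): window [2,2] length 1
  Position 3 ('h'): window [2,3] length 2
  Position 4 ('b'): window [2,4] length 3 -- new best
  Position 5 ('f'): window [2,5] length 4 -- new best
  Position 6 ('f'): repeat (last at 5), move window start to 6
  Position 6 ('f'): window [6,6] length 1
  Position 7 ('f'): repeat (last at 6), move window start to 7
  Position 7 ('f'): window [7,7] length 1
Longest substring with no repeats: "chbf" with length 4

4


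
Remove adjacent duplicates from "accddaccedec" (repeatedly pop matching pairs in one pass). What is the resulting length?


Input: accddaccedec
Stack-based adjacent duplicate removal:
  Read 'a': push. Stack: a
  Read 'c': push. Stack: ac
  Read 'c': matches stack top 'c' => pop. Stack: a
  Read 'd': push. Stack: ad
  Read 'd': matches stack top 'd' => pop. Stack: a
  Read 'a': matches stack top 'a' => pop. Stack: (empty)
  Read 'c': push. Stack: c
  Read 'c': matches stack top 'c' => pop. Stack: (empty)
  Read 'e': push. Stack: e
  Read 'd': push. Stack: ed
  Read 'e': push. Stack: ede
  Read 'c': push. Stack: edec
Final stack: "edec" (length 4)

4


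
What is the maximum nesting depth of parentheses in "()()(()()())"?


Input: "()()(()()())"
Tracking depth:
  Position 0 '(': depth becomes 1
  Position 1 ')': depth becomes 0
  Position 2 '(': depth becomes 1
  Position 3 ')': depth becomes 0
  Position 4 '(': depth becomes 1
  Position 5 '(': depth becomes 2
  Position 6 ')': depth becomes 1
  Position 7 '(': depth becomes 2
  Position 8 ')': depth becomes 1
  Position 9 '(': depth becomes 2
  Position 10 ')': depth becomes 1
  Position 11 ')': depth becomes 0
Maximum depth reached: 2

2


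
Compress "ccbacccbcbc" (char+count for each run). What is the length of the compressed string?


Input: ccbacccbcbc
Runs:
  'c' x 2 => "c2"
  'b' x 1 => "b1"
  'a' x 1 => "a1"
  'c' x 3 => "c3"
  'b' x 1 => "b1"
  'c' x 1 => "c1"
  'b' x 1 => "b1"
  'c' x 1 => "c1"
Compressed: "c2b1a1c3b1c1b1c1"
Compressed length: 16

16


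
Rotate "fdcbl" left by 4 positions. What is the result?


Input: "fdcbl", rotate left by 4
First 4 characters: "fdcb"
Remaining characters: "l"
Concatenate remaining + first: "l" + "fdcb" = "lfdcb"

lfdcb


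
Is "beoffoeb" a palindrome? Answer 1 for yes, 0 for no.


Input: beoffoeb
Reversed: beoffoeb
  Compare pos 0 ('b') with pos 7 ('b'): match
  Compare pos 1 ('e') with pos 6 ('e'): match
  Compare pos 2 ('o') with pos 5 ('o'): match
  Compare pos 3 ('f') with pos 4 ('f'): match
Result: palindrome

1


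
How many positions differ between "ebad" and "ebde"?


Comparing "ebad" and "ebde" position by position:
  Position 0: 'e' vs 'e' => same
  Position 1: 'b' vs 'b' => same
  Position 2: 'a' vs 'd' => DIFFER
  Position 3: 'd' vs 'e' => DIFFER
Positions that differ: 2

2


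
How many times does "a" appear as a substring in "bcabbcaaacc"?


Searching for "a" in "bcabbcaaacc"
Scanning each position:
  Position 0: "b" => no
  Position 1: "c" => no
  Position 2: "a" => MATCH
  Position 3: "b" => no
  Position 4: "b" => no
  Position 5: "c" => no
  Position 6: "a" => MATCH
  Position 7: "a" => MATCH
  Position 8: "a" => MATCH
  Position 9: "c" => no
  Position 10: "c" => no
Total occurrences: 4

4


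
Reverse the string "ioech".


Input: ioech
Reading characters right to left:
  Position 4: 'h'
  Position 3: 'c'
  Position 2: 'e'
  Position 1: 'o'
  Position 0: 'i'
Reversed: hceoi

hceoi


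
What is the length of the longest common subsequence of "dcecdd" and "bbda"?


LCS of "dcecdd" and "bbda"
DP table:
           b    b    d    a
      0    0    0    0    0
  d   0    0    0    1    1
  c   0    0    0    1    1
  e   0    0    0    1    1
  c   0    0    0    1    1
  d   0    0    0    1    1
  d   0    0    0    1    1
LCS length = dp[6][4] = 1

1


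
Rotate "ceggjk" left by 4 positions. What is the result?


Input: "ceggjk", rotate left by 4
First 4 characters: "cegg"
Remaining characters: "jk"
Concatenate remaining + first: "jk" + "cegg" = "jkcegg"

jkcegg


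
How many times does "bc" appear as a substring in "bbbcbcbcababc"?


Searching for "bc" in "bbbcbcbcababc"
Scanning each position:
  Position 0: "bb" => no
  Position 1: "bb" => no
  Position 2: "bc" => MATCH
  Position 3: "cb" => no
  Position 4: "bc" => MATCH
  Position 5: "cb" => no
  Position 6: "bc" => MATCH
  Position 7: "ca" => no
  Position 8: "ab" => no
  Position 9: "ba" => no
  Position 10: "ab" => no
  Position 11: "bc" => MATCH
Total occurrences: 4

4


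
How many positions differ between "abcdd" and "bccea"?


Comparing "abcdd" and "bccea" position by position:
  Position 0: 'a' vs 'b' => DIFFER
  Position 1: 'b' vs 'c' => DIFFER
  Position 2: 'c' vs 'c' => same
  Position 3: 'd' vs 'e' => DIFFER
  Position 4: 'd' vs 'a' => DIFFER
Positions that differ: 4

4


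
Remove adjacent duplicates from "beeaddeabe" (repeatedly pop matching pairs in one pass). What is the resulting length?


Input: beeaddeabe
Stack-based adjacent duplicate removal:
  Read 'b': push. Stack: b
  Read 'e': push. Stack: be
  Read 'e': matches stack top 'e' => pop. Stack: b
  Read 'a': push. Stack: ba
  Read 'd': push. Stack: bad
  Read 'd': matches stack top 'd' => pop. Stack: ba
  Read 'e': push. Stack: bae
  Read 'a': push. Stack: baea
  Read 'b': push. Stack: baeab
  Read 'e': push. Stack: baeabe
Final stack: "baeabe" (length 6)

6


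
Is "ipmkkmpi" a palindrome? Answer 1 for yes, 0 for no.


Input: ipmkkmpi
Reversed: ipmkkmpi
  Compare pos 0 ('i') with pos 7 ('i'): match
  Compare pos 1 ('p') with pos 6 ('p'): match
  Compare pos 2 ('m') with pos 5 ('m'): match
  Compare pos 3 ('k') with pos 4 ('k'): match
Result: palindrome

1


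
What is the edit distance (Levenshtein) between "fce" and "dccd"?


Computing edit distance: "fce" -> "dccd"
DP table:
           d    c    c    d
      0    1    2    3    4
  f   1    1    2    3    4
  c   2    2    1    2    3
  e   3    3    2    2    3
Edit distance = dp[3][4] = 3

3


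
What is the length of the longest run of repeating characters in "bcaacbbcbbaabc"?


Input: "bcaacbbcbbaabc"
Scanning for longest run:
  Position 1 ('c'): new char, reset run to 1
  Position 2 ('a'): new char, reset run to 1
  Position 3 ('a'): continues run of 'a', length=2
  Position 4 ('c'): new char, reset run to 1
  Position 5 ('b'): new char, reset run to 1
  Position 6 ('b'): continues run of 'b', length=2
  Position 7 ('c'): new char, reset run to 1
  Position 8 ('b'): new char, reset run to 1
  Position 9 ('b'): continues run of 'b', length=2
  Position 10 ('a'): new char, reset run to 1
  Position 11 ('a'): continues run of 'a', length=2
  Position 12 ('b'): new char, reset run to 1
  Position 13 ('c'): new char, reset run to 1
Longest run: 'a' with length 2

2


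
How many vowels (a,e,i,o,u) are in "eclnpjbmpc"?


Input: eclnpjbmpc
Checking each character:
  'e' at position 0: vowel (running total: 1)
  'c' at position 1: consonant
  'l' at position 2: consonant
  'n' at position 3: consonant
  'p' at position 4: consonant
  'j' at position 5: consonant
  'b' at position 6: consonant
  'm' at position 7: consonant
  'p' at position 8: consonant
  'c' at position 9: consonant
Total vowels: 1

1


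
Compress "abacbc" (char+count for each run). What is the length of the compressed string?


Input: abacbc
Runs:
  'a' x 1 => "a1"
  'b' x 1 => "b1"
  'a' x 1 => "a1"
  'c' x 1 => "c1"
  'b' x 1 => "b1"
  'c' x 1 => "c1"
Compressed: "a1b1a1c1b1c1"
Compressed length: 12

12


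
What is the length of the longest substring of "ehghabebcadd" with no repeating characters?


Input: "ehghabebcadd"
Sliding window (track last position of each char):
  Position 0 ('e'): window [0,0] length 1 -- new best
  Position 1 ('h'): window [0,1] length 2 -- new best
  Position 2 ('g'): window [0,2] length 3 -- new best
  Position 3 ('h'): repeat (last at 1), move window start to 2
  Position 3 ('h'): window [2,3] length 2
  Position 4 ('a'): window [2,4] length 3
  Position 5 ('b'): window [2,5] length 4 -- new best
  Position 6 ('e'): window [2,6] length 5 -- new best
  Position 7 ('b'): repeat (last at 5), move window start to 6
  Position 7 ('b'): window [6,7] length 2
  Position 8 ('c'): window [6,8] length 3
  Position 9 ('a'): window [6,9] length 4
  Position 10 ('d'): window [6,10] length 5
  Position 11 ('d'): repeat (last at 10), move window start to 11
  Position 11 ('d'): window [11,11] length 1
Longest substring with no repeats: "ghabe" with length 5

5


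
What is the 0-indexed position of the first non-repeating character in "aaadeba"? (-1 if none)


Input: aaadeba
Character frequencies:
  'a': 4
  'b': 1
  'd': 1
  'e': 1
Scanning left to right for freq == 1:
  Position 0 ('a'): freq=4, skip
  Position 1 ('a'): freq=4, skip
  Position 2 ('a'): freq=4, skip
  Position 3 ('d'): unique! => answer = 3

3


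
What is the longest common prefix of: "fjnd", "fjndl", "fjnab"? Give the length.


Words: fjnd, fjndl, fjnab
  Position 0: all 'f' => match
  Position 1: all 'j' => match
  Position 2: all 'n' => match
  Position 3: ('d', 'd', 'a') => mismatch, stop
LCP = "fjn" (length 3)

3


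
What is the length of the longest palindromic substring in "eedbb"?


Input: "eedbb"
Checking substrings for palindromes:
  [0:2] "ee" (len 2) => palindrome
  [3:5] "bb" (len 2) => palindrome
Longest palindromic substring: "ee" with length 2

2


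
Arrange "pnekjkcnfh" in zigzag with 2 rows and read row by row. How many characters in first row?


Zigzag "pnekjkcnfh" into 2 rows:
Placing characters:
  'p' => row 0
  'n' => row 1
  'e' => row 0
  'k' => row 1
  'j' => row 0
  'k' => row 1
  'c' => row 0
  'n' => row 1
  'f' => row 0
  'h' => row 1
Rows:
  Row 0: "pejcf"
  Row 1: "nkknh"
First row length: 5

5


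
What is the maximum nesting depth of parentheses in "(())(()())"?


Input: "(())(()())"
Tracking depth:
  Position 0 '(': depth becomes 1
  Position 1 '(': depth becomes 2
  Position 2 ')': depth becomes 1
  Position 3 ')': depth becomes 0
  Position 4 '(': depth becomes 1
  Position 5 '(': depth becomes 2
  Position 6 ')': depth becomes 1
  Position 7 '(': depth becomes 2
  Position 8 ')': depth becomes 1
  Position 9 ')': depth becomes 0
Maximum depth reached: 2

2


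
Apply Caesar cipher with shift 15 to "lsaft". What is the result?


Caesar cipher: shift "lsaft" by 15
  'l' (pos 11) + 15 = pos 0 = 'a'
  's' (pos 18) + 15 = pos 7 = 'h'
  'a' (pos 0) + 15 = pos 15 = 'p'
  'f' (pos 5) + 15 = pos 20 = 'u'
  't' (pos 19) + 15 = pos 8 = 'i'
Result: ahpui

ahpui


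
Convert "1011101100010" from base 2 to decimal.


Input: "1011101100010" in base 2
Positional expansion:
  Digit '1' (value 1) x 2^12 = 4096
  Digit '0' (value 0) x 2^11 = 0
  Digit '1' (value 1) x 2^10 = 1024
  Digit '1' (value 1) x 2^9 = 512
  Digit '1' (value 1) x 2^8 = 256
  Digit '0' (value 0) x 2^7 = 0
  Digit '1' (value 1) x 2^6 = 64
  Digit '1' (value 1) x 2^5 = 32
  Digit '0' (value 0) x 2^4 = 0
  Digit '0' (value 0) x 2^3 = 0
  Digit '0' (value 0) x 2^2 = 0
  Digit '1' (value 1) x 2^1 = 2
  Digit '0' (value 0) x 2^0 = 0
Sum = 5986

5986


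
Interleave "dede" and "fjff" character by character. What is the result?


Interleaving "dede" and "fjff":
  Position 0: 'd' from first, 'f' from second => "df"
  Position 1: 'e' from first, 'j' from second => "ej"
  Position 2: 'd' from first, 'f' from second => "df"
  Position 3: 'e' from first, 'f' from second => "ef"
Result: dfejdfef

dfejdfef


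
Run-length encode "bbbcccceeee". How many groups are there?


Input: bbbcccceeee
Scanning for consecutive runs:
  Group 1: 'b' x 3 (positions 0-2)
  Group 2: 'c' x 4 (positions 3-6)
  Group 3: 'e' x 4 (positions 7-10)
Total groups: 3

3


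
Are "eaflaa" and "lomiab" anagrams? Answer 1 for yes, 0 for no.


Strings: "eaflaa", "lomiab"
Sorted first:  aaaefl
Sorted second: abilmo
Differ at position 1: 'a' vs 'b' => not anagrams

0


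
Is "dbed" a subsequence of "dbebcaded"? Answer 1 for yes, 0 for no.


Check if "dbed" is a subsequence of "dbebcaded"
Greedy scan:
  Position 0 ('d'): matches sub[0] = 'd'
  Position 1 ('b'): matches sub[1] = 'b'
  Position 2 ('e'): matches sub[2] = 'e'
  Position 3 ('b'): no match needed
  Position 4 ('c'): no match needed
  Position 5 ('a'): no match needed
  Position 6 ('d'): matches sub[3] = 'd'
  Position 7 ('e'): no match needed
  Position 8 ('d'): no match needed
All 4 characters matched => is a subsequence

1


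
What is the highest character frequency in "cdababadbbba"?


Input: cdababadbbba
Character counts:
  'a': 4
  'b': 5
  'c': 1
  'd': 2
Maximum frequency: 5

5


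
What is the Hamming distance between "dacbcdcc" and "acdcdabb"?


Comparing "dacbcdcc" and "acdcdabb" position by position:
  Position 0: 'd' vs 'a' => differ
  Position 1: 'a' vs 'c' => differ
  Position 2: 'c' vs 'd' => differ
  Position 3: 'b' vs 'c' => differ
  Position 4: 'c' vs 'd' => differ
  Position 5: 'd' vs 'a' => differ
  Position 6: 'c' vs 'b' => differ
  Position 7: 'c' vs 'b' => differ
Total differences (Hamming distance): 8

8


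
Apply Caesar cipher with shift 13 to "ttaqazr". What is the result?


Caesar cipher: shift "ttaqazr" by 13
  't' (pos 19) + 13 = pos 6 = 'g'
  't' (pos 19) + 13 = pos 6 = 'g'
  'a' (pos 0) + 13 = pos 13 = 'n'
  'q' (pos 16) + 13 = pos 3 = 'd'
  'a' (pos 0) + 13 = pos 13 = 'n'
  'z' (pos 25) + 13 = pos 12 = 'm'
  'r' (pos 17) + 13 = pos 4 = 'e'
Result: ggndnme

ggndnme


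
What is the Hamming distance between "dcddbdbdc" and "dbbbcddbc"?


Comparing "dcddbdbdc" and "dbbbcddbc" position by position:
  Position 0: 'd' vs 'd' => same
  Position 1: 'c' vs 'b' => differ
  Position 2: 'd' vs 'b' => differ
  Position 3: 'd' vs 'b' => differ
  Position 4: 'b' vs 'c' => differ
  Position 5: 'd' vs 'd' => same
  Position 6: 'b' vs 'd' => differ
  Position 7: 'd' vs 'b' => differ
  Position 8: 'c' vs 'c' => same
Total differences (Hamming distance): 6

6


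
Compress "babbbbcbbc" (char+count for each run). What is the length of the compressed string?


Input: babbbbcbbc
Runs:
  'b' x 1 => "b1"
  'a' x 1 => "a1"
  'b' x 4 => "b4"
  'c' x 1 => "c1"
  'b' x 2 => "b2"
  'c' x 1 => "c1"
Compressed: "b1a1b4c1b2c1"
Compressed length: 12

12


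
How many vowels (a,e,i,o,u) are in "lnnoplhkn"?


Input: lnnoplhkn
Checking each character:
  'l' at position 0: consonant
  'n' at position 1: consonant
  'n' at position 2: consonant
  'o' at position 3: vowel (running total: 1)
  'p' at position 4: consonant
  'l' at position 5: consonant
  'h' at position 6: consonant
  'k' at position 7: consonant
  'n' at position 8: consonant
Total vowels: 1

1


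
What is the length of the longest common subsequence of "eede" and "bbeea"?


LCS of "eede" and "bbeea"
DP table:
           b    b    e    e    a
      0    0    0    0    0    0
  e   0    0    0    1    1    1
  e   0    0    0    1    2    2
  d   0    0    0    1    2    2
  e   0    0    0    1    2    2
LCS length = dp[4][5] = 2

2


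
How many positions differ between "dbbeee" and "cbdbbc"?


Comparing "dbbeee" and "cbdbbc" position by position:
  Position 0: 'd' vs 'c' => DIFFER
  Position 1: 'b' vs 'b' => same
  Position 2: 'b' vs 'd' => DIFFER
  Position 3: 'e' vs 'b' => DIFFER
  Position 4: 'e' vs 'b' => DIFFER
  Position 5: 'e' vs 'c' => DIFFER
Positions that differ: 5

5


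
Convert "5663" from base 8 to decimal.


Input: "5663" in base 8
Positional expansion:
  Digit '5' (value 5) x 8^3 = 2560
  Digit '6' (value 6) x 8^2 = 384
  Digit '6' (value 6) x 8^1 = 48
  Digit '3' (value 3) x 8^0 = 3
Sum = 2995

2995


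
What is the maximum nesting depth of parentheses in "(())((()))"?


Input: "(())((()))"
Tracking depth:
  Position 0 '(': depth becomes 1
  Position 1 '(': depth becomes 2
  Position 2 ')': depth becomes 1
  Position 3 ')': depth becomes 0
  Position 4 '(': depth becomes 1
  Position 5 '(': depth becomes 2
  Position 6 '(': depth becomes 3
  Position 7 ')': depth becomes 2
  Position 8 ')': depth becomes 1
  Position 9 ')': depth becomes 0
Maximum depth reached: 3

3


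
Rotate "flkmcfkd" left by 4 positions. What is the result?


Input: "flkmcfkd", rotate left by 4
First 4 characters: "flkm"
Remaining characters: "cfkd"
Concatenate remaining + first: "cfkd" + "flkm" = "cfkdflkm"

cfkdflkm


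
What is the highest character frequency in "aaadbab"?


Input: aaadbab
Character counts:
  'a': 4
  'b': 2
  'd': 1
Maximum frequency: 4

4


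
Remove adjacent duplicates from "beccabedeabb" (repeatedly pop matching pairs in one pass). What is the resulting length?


Input: beccabedeabb
Stack-based adjacent duplicate removal:
  Read 'b': push. Stack: b
  Read 'e': push. Stack: be
  Read 'c': push. Stack: bec
  Read 'c': matches stack top 'c' => pop. Stack: be
  Read 'a': push. Stack: bea
  Read 'b': push. Stack: beab
  Read 'e': push. Stack: beabe
  Read 'd': push. Stack: beabed
  Read 'e': push. Stack: beabede
  Read 'a': push. Stack: beabedea
  Read 'b': push. Stack: beabedeab
  Read 'b': matches stack top 'b' => pop. Stack: beabedea
Final stack: "beabedea" (length 8)

8


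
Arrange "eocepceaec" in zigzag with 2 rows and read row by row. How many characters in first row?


Zigzag "eocepceaec" into 2 rows:
Placing characters:
  'e' => row 0
  'o' => row 1
  'c' => row 0
  'e' => row 1
  'p' => row 0
  'c' => row 1
  'e' => row 0
  'a' => row 1
  'e' => row 0
  'c' => row 1
Rows:
  Row 0: "ecpee"
  Row 1: "oecac"
First row length: 5

5


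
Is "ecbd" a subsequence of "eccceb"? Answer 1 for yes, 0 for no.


Check if "ecbd" is a subsequence of "eccceb"
Greedy scan:
  Position 0 ('e'): matches sub[0] = 'e'
  Position 1 ('c'): matches sub[1] = 'c'
  Position 2 ('c'): no match needed
  Position 3 ('c'): no match needed
  Position 4 ('e'): no match needed
  Position 5 ('b'): matches sub[2] = 'b'
Only matched 3/4 characters => not a subsequence

0


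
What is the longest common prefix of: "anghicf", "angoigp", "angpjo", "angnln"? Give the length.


Words: anghicf, angoigp, angpjo, angnln
  Position 0: all 'a' => match
  Position 1: all 'n' => match
  Position 2: all 'g' => match
  Position 3: ('h', 'o', 'p', 'n') => mismatch, stop
LCP = "ang" (length 3)

3


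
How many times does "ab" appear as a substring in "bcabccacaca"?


Searching for "ab" in "bcabccacaca"
Scanning each position:
  Position 0: "bc" => no
  Position 1: "ca" => no
  Position 2: "ab" => MATCH
  Position 3: "bc" => no
  Position 4: "cc" => no
  Position 5: "ca" => no
  Position 6: "ac" => no
  Position 7: "ca" => no
  Position 8: "ac" => no
  Position 9: "ca" => no
Total occurrences: 1

1


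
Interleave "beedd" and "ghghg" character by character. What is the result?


Interleaving "beedd" and "ghghg":
  Position 0: 'b' from first, 'g' from second => "bg"
  Position 1: 'e' from first, 'h' from second => "eh"
  Position 2: 'e' from first, 'g' from second => "eg"
  Position 3: 'd' from first, 'h' from second => "dh"
  Position 4: 'd' from first, 'g' from second => "dg"
Result: bgehegdhdg

bgehegdhdg


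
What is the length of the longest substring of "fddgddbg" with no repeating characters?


Input: "fddgddbg"
Sliding window (track last position of each char):
  Position 0 ('f'): window [0,0] length 1 -- new best
  Position 1 ('d'): window [0,1] length 2 -- new best
  Position 2 ('d'): repeat (last at 1), move window start to 2
  Position 2 ('d'): window [2,2] length 1
  Position 3 ('g'): window [2,3] length 2
  Position 4 ('d'): repeat (last at 2), move window start to 3
  Position 4 ('d'): window [3,4] length 2
  Position 5 ('d'): repeat (last at 4), move window start to 5
  Position 5 ('d'): window [5,5] length 1
  Position 6 ('b'): window [5,6] length 2
  Position 7 ('g'): window [5,7] length 3 -- new best
Longest substring with no repeats: "dbg" with length 3

3


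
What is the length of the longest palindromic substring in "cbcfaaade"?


Input: "cbcfaaade"
Checking substrings for palindromes:
  [0:3] "cbc" (len 3) => palindrome
  [4:7] "aaa" (len 3) => palindrome
  [4:6] "aa" (len 2) => palindrome
  [5:7] "aa" (len 2) => palindrome
Longest palindromic substring: "cbc" with length 3

3


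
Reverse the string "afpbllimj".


Input: afpbllimj
Reading characters right to left:
  Position 8: 'j'
  Position 7: 'm'
  Position 6: 'i'
  Position 5: 'l'
  Position 4: 'l'
  Position 3: 'b'
  Position 2: 'p'
  Position 1: 'f'
  Position 0: 'a'
Reversed: jmillbpfa

jmillbpfa


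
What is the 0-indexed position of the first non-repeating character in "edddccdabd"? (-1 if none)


Input: edddccdabd
Character frequencies:
  'a': 1
  'b': 1
  'c': 2
  'd': 5
  'e': 1
Scanning left to right for freq == 1:
  Position 0 ('e'): unique! => answer = 0

0


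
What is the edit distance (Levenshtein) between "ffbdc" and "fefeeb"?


Computing edit distance: "ffbdc" -> "fefeeb"
DP table:
           f    e    f    e    e    b
      0    1    2    3    4    5    6
  f   1    0    1    2    3    4    5
  f   2    1    1    1    2    3    4
  b   3    2    2    2    2    3    3
  d   4    3    3    3    3    3    4
  c   5    4    4    4    4    4    4
Edit distance = dp[5][6] = 4

4


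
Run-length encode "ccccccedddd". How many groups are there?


Input: ccccccedddd
Scanning for consecutive runs:
  Group 1: 'c' x 6 (positions 0-5)
  Group 2: 'e' x 1 (positions 6-6)
  Group 3: 'd' x 4 (positions 7-10)
Total groups: 3

3


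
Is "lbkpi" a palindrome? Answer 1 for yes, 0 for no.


Input: lbkpi
Reversed: ipkbl
  Compare pos 0 ('l') with pos 4 ('i'): MISMATCH
  Compare pos 1 ('b') with pos 3 ('p'): MISMATCH
Result: not a palindrome

0


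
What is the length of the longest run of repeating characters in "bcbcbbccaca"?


Input: "bcbcbbccaca"
Scanning for longest run:
  Position 1 ('c'): new char, reset run to 1
  Position 2 ('b'): new char, reset run to 1
  Position 3 ('c'): new char, reset run to 1
  Position 4 ('b'): new char, reset run to 1
  Position 5 ('b'): continues run of 'b', length=2
  Position 6 ('c'): new char, reset run to 1
  Position 7 ('c'): continues run of 'c', length=2
  Position 8 ('a'): new char, reset run to 1
  Position 9 ('c'): new char, reset run to 1
  Position 10 ('a'): new char, reset run to 1
Longest run: 'b' with length 2

2


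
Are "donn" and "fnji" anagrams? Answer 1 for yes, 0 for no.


Strings: "donn", "fnji"
Sorted first:  dnno
Sorted second: fijn
Differ at position 0: 'd' vs 'f' => not anagrams

0


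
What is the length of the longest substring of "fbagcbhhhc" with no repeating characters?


Input: "fbagcbhhhc"
Sliding window (track last position of each char):
  Position 0 ('f'): window [0,0] length 1 -- new best
  Position 1 ('b'): window [0,1] length 2 -- new best
  Position 2 ('a'): window [0,2] length 3 -- new best
  Position 3 ('g'): window [0,3] length 4 -- new best
  Position 4 ('c'): window [0,4] length 5 -- new best
  Position 5 ('b'): repeat (last at 1), move window start to 2
  Position 5 ('b'): window [2,5] length 4
  Position 6 ('h'): window [2,6] length 5
  Position 7 ('h'): repeat (last at 6), move window start to 7
  Position 7 ('h'): window [7,7] length 1
  Position 8 ('h'): repeat (last at 7), move window start to 8
  Position 8 ('h'): window [8,8] length 1
  Position 9 ('c'): window [8,9] length 2
Longest substring with no repeats: "fbagc" with length 5

5


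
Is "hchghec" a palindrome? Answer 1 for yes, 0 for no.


Input: hchghec
Reversed: cehghch
  Compare pos 0 ('h') with pos 6 ('c'): MISMATCH
  Compare pos 1 ('c') with pos 5 ('e'): MISMATCH
  Compare pos 2 ('h') with pos 4 ('h'): match
Result: not a palindrome

0


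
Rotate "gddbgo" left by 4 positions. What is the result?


Input: "gddbgo", rotate left by 4
First 4 characters: "gddb"
Remaining characters: "go"
Concatenate remaining + first: "go" + "gddb" = "gogddb"

gogddb


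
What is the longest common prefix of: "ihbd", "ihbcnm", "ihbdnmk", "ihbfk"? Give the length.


Words: ihbd, ihbcnm, ihbdnmk, ihbfk
  Position 0: all 'i' => match
  Position 1: all 'h' => match
  Position 2: all 'b' => match
  Position 3: ('d', 'c', 'd', 'f') => mismatch, stop
LCP = "ihb" (length 3)

3


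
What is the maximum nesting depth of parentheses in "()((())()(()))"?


Input: "()((())()(()))"
Tracking depth:
  Position 0 '(': depth becomes 1
  Position 1 ')': depth becomes 0
  Position 2 '(': depth becomes 1
  Position 3 '(': depth becomes 2
  Position 4 '(': depth becomes 3
  Position 5 ')': depth becomes 2
  Position 6 ')': depth becomes 1
  Position 7 '(': depth becomes 2
  Position 8 ')': depth becomes 1
  Position 9 '(': depth becomes 2
  Position 10 '(': depth becomes 3
  Position 11 ')': depth becomes 2
  Position 12 ')': depth becomes 1
  Position 13 ')': depth becomes 0
Maximum depth reached: 3

3


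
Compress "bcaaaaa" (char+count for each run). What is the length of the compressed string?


Input: bcaaaaa
Runs:
  'b' x 1 => "b1"
  'c' x 1 => "c1"
  'a' x 5 => "a5"
Compressed: "b1c1a5"
Compressed length: 6

6


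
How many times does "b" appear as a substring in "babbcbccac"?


Searching for "b" in "babbcbccac"
Scanning each position:
  Position 0: "b" => MATCH
  Position 1: "a" => no
  Position 2: "b" => MATCH
  Position 3: "b" => MATCH
  Position 4: "c" => no
  Position 5: "b" => MATCH
  Position 6: "c" => no
  Position 7: "c" => no
  Position 8: "a" => no
  Position 9: "c" => no
Total occurrences: 4

4


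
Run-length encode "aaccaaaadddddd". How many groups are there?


Input: aaccaaaadddddd
Scanning for consecutive runs:
  Group 1: 'a' x 2 (positions 0-1)
  Group 2: 'c' x 2 (positions 2-3)
  Group 3: 'a' x 4 (positions 4-7)
  Group 4: 'd' x 6 (positions 8-13)
Total groups: 4

4


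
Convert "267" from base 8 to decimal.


Input: "267" in base 8
Positional expansion:
  Digit '2' (value 2) x 8^2 = 128
  Digit '6' (value 6) x 8^1 = 48
  Digit '7' (value 7) x 8^0 = 7
Sum = 183

183


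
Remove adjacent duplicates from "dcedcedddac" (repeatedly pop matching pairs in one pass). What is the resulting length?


Input: dcedcedddac
Stack-based adjacent duplicate removal:
  Read 'd': push. Stack: d
  Read 'c': push. Stack: dc
  Read 'e': push. Stack: dce
  Read 'd': push. Stack: dced
  Read 'c': push. Stack: dcedc
  Read 'e': push. Stack: dcedce
  Read 'd': push. Stack: dcedced
  Read 'd': matches stack top 'd' => pop. Stack: dcedce
  Read 'd': push. Stack: dcedced
  Read 'a': push. Stack: dcedceda
  Read 'c': push. Stack: dcedcedac
Final stack: "dcedcedac" (length 9)

9


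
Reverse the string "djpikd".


Input: djpikd
Reading characters right to left:
  Position 5: 'd'
  Position 4: 'k'
  Position 3: 'i'
  Position 2: 'p'
  Position 1: 'j'
  Position 0: 'd'
Reversed: dkipjd

dkipjd


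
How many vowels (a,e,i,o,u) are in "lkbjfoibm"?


Input: lkbjfoibm
Checking each character:
  'l' at position 0: consonant
  'k' at position 1: consonant
  'b' at position 2: consonant
  'j' at position 3: consonant
  'f' at position 4: consonant
  'o' at position 5: vowel (running total: 1)
  'i' at position 6: vowel (running total: 2)
  'b' at position 7: consonant
  'm' at position 8: consonant
Total vowels: 2

2


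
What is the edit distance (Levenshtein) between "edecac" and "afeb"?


Computing edit distance: "edecac" -> "afeb"
DP table:
           a    f    e    b
      0    1    2    3    4
  e   1    1    2    2    3
  d   2    2    2    3    3
  e   3    3    3    2    3
  c   4    4    4    3    3
  a   5    4    5    4    4
  c   6    5    5    5    5
Edit distance = dp[6][4] = 5

5


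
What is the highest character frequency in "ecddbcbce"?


Input: ecddbcbce
Character counts:
  'b': 2
  'c': 3
  'd': 2
  'e': 2
Maximum frequency: 3

3


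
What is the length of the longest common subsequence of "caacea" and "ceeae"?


LCS of "caacea" and "ceeae"
DP table:
           c    e    e    a    e
      0    0    0    0    0    0
  c   0    1    1    1    1    1
  a   0    1    1    1    2    2
  a   0    1    1    1    2    2
  c   0    1    1    1    2    2
  e   0    1    2    2    2    3
  a   0    1    2    2    3    3
LCS length = dp[6][5] = 3

3


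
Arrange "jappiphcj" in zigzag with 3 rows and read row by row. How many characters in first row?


Zigzag "jappiphcj" into 3 rows:
Placing characters:
  'j' => row 0
  'a' => row 1
  'p' => row 2
  'p' => row 1
  'i' => row 0
  'p' => row 1
  'h' => row 2
  'c' => row 1
  'j' => row 0
Rows:
  Row 0: "jij"
  Row 1: "appc"
  Row 2: "ph"
First row length: 3

3


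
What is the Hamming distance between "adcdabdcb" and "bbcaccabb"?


Comparing "adcdabdcb" and "bbcaccabb" position by position:
  Position 0: 'a' vs 'b' => differ
  Position 1: 'd' vs 'b' => differ
  Position 2: 'c' vs 'c' => same
  Position 3: 'd' vs 'a' => differ
  Position 4: 'a' vs 'c' => differ
  Position 5: 'b' vs 'c' => differ
  Position 6: 'd' vs 'a' => differ
  Position 7: 'c' vs 'b' => differ
  Position 8: 'b' vs 'b' => same
Total differences (Hamming distance): 7

7


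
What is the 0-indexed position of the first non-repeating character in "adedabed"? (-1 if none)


Input: adedabed
Character frequencies:
  'a': 2
  'b': 1
  'd': 3
  'e': 2
Scanning left to right for freq == 1:
  Position 0 ('a'): freq=2, skip
  Position 1 ('d'): freq=3, skip
  Position 2 ('e'): freq=2, skip
  Position 3 ('d'): freq=3, skip
  Position 4 ('a'): freq=2, skip
  Position 5 ('b'): unique! => answer = 5

5


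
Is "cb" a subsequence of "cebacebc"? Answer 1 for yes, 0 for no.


Check if "cb" is a subsequence of "cebacebc"
Greedy scan:
  Position 0 ('c'): matches sub[0] = 'c'
  Position 1 ('e'): no match needed
  Position 2 ('b'): matches sub[1] = 'b'
  Position 3 ('a'): no match needed
  Position 4 ('c'): no match needed
  Position 5 ('e'): no match needed
  Position 6 ('b'): no match needed
  Position 7 ('c'): no match needed
All 2 characters matched => is a subsequence

1
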